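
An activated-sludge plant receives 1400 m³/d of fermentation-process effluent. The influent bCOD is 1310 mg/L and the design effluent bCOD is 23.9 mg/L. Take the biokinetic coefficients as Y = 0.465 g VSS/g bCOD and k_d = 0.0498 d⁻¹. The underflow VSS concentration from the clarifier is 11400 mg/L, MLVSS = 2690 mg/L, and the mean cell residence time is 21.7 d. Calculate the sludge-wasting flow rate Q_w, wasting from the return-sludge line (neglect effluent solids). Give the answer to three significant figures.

Rearranging the biomass balance for a CMAS with decay, V = Y·Q·ΔS·θ_c / [X·(1+k_d θ_c)] = 0.465 × 1400 × (1310 − 23.9) × 21.7 / [2690 × (1 + 0.0498 × 21.7)] = 1.82×10^7 / 5597 = 3246 m³.
Wasting from the return line (neglecting effluent solids): Q_w = V·X / (θ_c·X_r) = 3246 × 2690 / (21.7 × 11400) = 35.30 m³/d.

Q_w ≈ 35.3 m³/d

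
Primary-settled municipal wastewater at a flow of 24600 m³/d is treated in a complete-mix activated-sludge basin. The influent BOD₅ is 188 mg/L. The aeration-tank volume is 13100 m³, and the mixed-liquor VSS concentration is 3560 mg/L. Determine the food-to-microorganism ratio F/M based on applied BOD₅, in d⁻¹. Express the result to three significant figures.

F/M ≈ 0.0992 d⁻¹

F/M = applied load / biomass = Q·S₀/(V·X) = 24600 × 188 / (13100 × 3560) = 0.09917 d⁻¹.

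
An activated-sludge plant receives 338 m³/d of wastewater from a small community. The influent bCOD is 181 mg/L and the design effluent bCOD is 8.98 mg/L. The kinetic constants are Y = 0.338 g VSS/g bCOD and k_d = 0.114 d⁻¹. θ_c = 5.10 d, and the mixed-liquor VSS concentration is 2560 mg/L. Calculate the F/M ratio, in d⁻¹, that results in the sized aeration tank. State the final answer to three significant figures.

Rearranging the biomass balance for a CMAS with decay, V = Y·Q·ΔS·θ_c / [X·(1+k_d θ_c)] = 0.338 × 338 × (181 − 8.98) × 5.10 / [2560 × (1 + 0.114 × 5.10)] = 1×10^5 / 4048 = 24.76 m³.
F/M = Q·S₀ / (V·X) = 338 × 181 / (24.76 × 2560) = 0.9653 g bCOD·(g VSS·d)⁻¹.

F/M ≈ 0.965 d⁻¹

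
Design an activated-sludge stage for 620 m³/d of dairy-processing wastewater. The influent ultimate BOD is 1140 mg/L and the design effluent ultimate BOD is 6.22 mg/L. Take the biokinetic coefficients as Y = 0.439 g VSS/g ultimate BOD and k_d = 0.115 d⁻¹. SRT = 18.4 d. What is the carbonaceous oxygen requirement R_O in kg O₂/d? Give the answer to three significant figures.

R_O ≈ 562 kg O₂/d

Y_obs = Y / (1 + k_d θ_c) = 0.439 / (1 + 0.115 × 18.4) = 0.439 / 3.116 = 0.1409.
Mass of ultimate BOD removed per day: Q(S₀ − S) = 620 × 1134 g/m³ = 702.9 kg/d.
Biomass synthesised: P_X = Y_obs × 702.9 = 99.03 kg VSS/d.
R_O = Q·(S₀ − S) − 1.42·P_X = 702.9 − 1.42 × 99.03 = 562.3 kg O₂/d.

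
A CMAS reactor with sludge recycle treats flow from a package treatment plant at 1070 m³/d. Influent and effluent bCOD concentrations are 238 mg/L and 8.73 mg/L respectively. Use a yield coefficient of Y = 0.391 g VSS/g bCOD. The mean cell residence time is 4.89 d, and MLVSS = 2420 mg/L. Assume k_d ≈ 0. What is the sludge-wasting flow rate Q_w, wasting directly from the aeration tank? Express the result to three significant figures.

Q_w ≈ 39.6 m³/d

V·X = Y·Q·ΔS·θ_c gives V = 0.391 × 1070 × (238 − 8.73) × 4.89 / 2420 = 193.8 m³.
Wasting from the aeration tank: Q_w = V / θ_c = 193.8 / 4.89 = 39.64 m³/d.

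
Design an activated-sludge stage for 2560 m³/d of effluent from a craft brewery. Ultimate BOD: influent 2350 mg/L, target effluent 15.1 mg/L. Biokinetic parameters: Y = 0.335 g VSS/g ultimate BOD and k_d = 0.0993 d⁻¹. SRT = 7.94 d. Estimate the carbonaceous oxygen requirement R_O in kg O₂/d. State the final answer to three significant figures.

R_O ≈ 4390 kg O₂/d

Correct the yield for decay: Y_obs = Y/(1 + k_d θ_c) = 0.335 / (1 + 0.0993 × 7.94) = 0.335 / 1.788 = 0.1873.
Substrate removed = Q·(S₀ − S) = 2560 m³/d × (2350 − 15.1) g/m³ = 5.98×10^6 g/d = 5977 kg/d.
Biomass synthesised: P_X = Y_obs × 5977 = 1120 kg VSS/d.
R_O = Q·(S₀ − S) − 1.42·P_X = 5977 − 1.42 × 1120 = 4387 kg O₂/d.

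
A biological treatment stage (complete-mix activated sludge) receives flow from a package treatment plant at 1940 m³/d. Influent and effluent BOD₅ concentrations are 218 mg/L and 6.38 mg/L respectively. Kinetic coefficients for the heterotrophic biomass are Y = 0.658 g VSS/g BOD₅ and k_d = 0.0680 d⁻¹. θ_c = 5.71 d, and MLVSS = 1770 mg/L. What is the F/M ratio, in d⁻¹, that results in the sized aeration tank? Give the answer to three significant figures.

Rearranging the biomass balance for a CMAS with decay, V = Y·Q·ΔS·θ_c / [X·(1+k_d θ_c)] = 0.658 × 1940 × (218 − 6.38) × 5.71 / [1770 × (1 + 0.0680 × 5.71)] = 1.54×10^6 / 2457 = 627.7 m³.
F/M = Q·S₀ / (V·X) = 1940 × 218 / (627.7 × 1770) = 0.3806 g BOD₅·(g VSS·d)⁻¹.

F/M ≈ 0.381 d⁻¹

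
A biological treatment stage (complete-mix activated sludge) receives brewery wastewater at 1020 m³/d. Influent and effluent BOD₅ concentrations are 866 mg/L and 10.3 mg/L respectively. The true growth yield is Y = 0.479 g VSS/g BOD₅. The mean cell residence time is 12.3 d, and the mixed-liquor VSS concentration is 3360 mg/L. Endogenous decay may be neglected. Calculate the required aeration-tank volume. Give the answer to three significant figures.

V ≈ 1530 m³

Biomass mass balance (decay neglected): V·X = Y·Q·(S₀ − S)·θ_c, so V = 0.479 × 1020 × (866 − 10.3) × 12.3 / 3360 = 1530 m³.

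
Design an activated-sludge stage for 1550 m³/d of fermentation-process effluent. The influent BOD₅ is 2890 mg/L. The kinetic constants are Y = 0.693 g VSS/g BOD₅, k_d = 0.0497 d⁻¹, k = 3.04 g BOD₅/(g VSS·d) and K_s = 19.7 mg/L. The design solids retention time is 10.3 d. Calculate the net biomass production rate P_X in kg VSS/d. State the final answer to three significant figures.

For a completely mixed reactor with recycle the Lawrence–McCarty relation gives S = K_s·(1 + k_d·θ_c) / [θ_c·(Y·k − k_d) − 1] = 19.7 × (1 + 0.0497 × 10.3) / [10.3 × (0.693 × 3.04 − 0.0497) − 1] = 29.78 / 20.19 = 1.475 mg/L.
Correct the yield for decay: Y_obs = Y/(1 + k_d θ_c) = 0.693 / (1 + 0.0497 × 10.3) = 0.693 / 1.512 = 0.4584.
Mass of BOD₅ removed per day: Q(S₀ − S) = 1550 × 2889 g/m³ = 4477 kg/d.
P_X = Y_obs · Q(S₀ − S) = 0.4584 × 4477 = 2052 kg VSS/d.

P_X ≈ 2050 kg VSS/d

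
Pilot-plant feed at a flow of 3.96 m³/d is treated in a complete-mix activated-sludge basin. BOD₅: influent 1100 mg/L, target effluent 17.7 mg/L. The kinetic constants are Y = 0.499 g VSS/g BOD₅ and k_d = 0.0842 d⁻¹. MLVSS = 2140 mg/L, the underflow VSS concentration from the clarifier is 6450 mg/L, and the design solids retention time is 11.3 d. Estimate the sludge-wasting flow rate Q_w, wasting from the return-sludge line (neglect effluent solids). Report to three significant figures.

Q_w ≈ 0.170 m³/d

From the SRT design equation V = Y Q (S₀−S) θ_c / [X (1 + k_d θ_c)] = 0.499 × 3.96 × (1100 − 17.7) × 11.3 / [2140 × (1 + 0.0842 × 11.3)] = 2.42×10^4 / 4176 = 5.787 m³.
Wasting from the return line (neglecting effluent solids): Q_w = V·X / (θ_c·X_r) = 5.787 × 2140 / (11.3 × 6450) = 0.1699 m³/d.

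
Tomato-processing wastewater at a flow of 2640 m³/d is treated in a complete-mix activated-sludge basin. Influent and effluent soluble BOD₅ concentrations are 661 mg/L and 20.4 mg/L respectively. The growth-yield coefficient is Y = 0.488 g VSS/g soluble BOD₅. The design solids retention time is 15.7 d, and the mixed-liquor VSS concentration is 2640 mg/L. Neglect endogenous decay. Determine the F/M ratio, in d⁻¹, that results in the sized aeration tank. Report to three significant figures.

With k_d = 0 the design equation reduces to V = Y Q (S₀−S) θ_c / X = 0.488 × 2640 × (661 − 20.4) × 15.7 / 2640 = 4908 m³.
F/M = applied load / biomass = Q·S₀/(V·X) = 2640 × 661 / (4908 × 2640) = 0.1347 d⁻¹.

F/M ≈ 0.135 d⁻¹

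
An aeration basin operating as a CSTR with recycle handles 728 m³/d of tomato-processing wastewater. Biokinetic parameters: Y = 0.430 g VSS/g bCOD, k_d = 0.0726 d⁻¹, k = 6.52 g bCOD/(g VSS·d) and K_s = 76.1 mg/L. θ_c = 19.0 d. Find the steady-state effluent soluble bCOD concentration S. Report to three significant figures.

From the Monod/SRT balance for a CMAS, S = K_s·(1+k_d θ_c)/[θ_c·(Y k − k_d) − 1] = 76.1 × (1 + 0.0726 × 19.0) / [19.0 × (0.430 × 6.52 − 0.0726) − 1] = 181.1 / 50.89 = 3.558 mg/L.

S ≈ 3.56 mg/L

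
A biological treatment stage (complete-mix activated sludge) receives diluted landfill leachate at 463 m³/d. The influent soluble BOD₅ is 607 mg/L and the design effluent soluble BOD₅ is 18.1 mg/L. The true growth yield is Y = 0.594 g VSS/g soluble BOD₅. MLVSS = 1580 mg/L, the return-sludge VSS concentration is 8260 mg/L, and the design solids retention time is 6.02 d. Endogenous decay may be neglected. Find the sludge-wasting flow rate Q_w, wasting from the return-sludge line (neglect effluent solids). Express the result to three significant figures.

Biomass mass balance (decay neglected): V·X = Y·Q·(S₀ − S)·θ_c, so V = 0.594 × 463 × (607 − 18.1) × 6.02 / 1580 = 617.1 m³.
Wasting from the return line (neglecting effluent solids): Q_w = V·X / (θ_c·X_r) = 617.1 × 1580 / (6.02 × 8260) = 19.61 m³/d.

Q_w ≈ 19.6 m³/d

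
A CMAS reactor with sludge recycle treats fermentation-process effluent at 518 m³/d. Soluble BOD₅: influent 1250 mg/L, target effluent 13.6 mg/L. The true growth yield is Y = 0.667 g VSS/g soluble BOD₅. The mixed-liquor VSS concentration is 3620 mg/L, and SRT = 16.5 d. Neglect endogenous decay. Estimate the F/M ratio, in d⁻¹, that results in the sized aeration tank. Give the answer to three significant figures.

Biomass mass balance (decay neglected): V·X = Y·Q·(S₀ − S)·θ_c, so V = 0.667 × 518 × (1250 − 13.6) × 16.5 / 3620 = 1947 m³.
Food-to-microorganism ratio F/M = Q S₀ / (V X) = 518 × 1250 / (1947 × 3620) = 0.09186 d⁻¹.

F/M ≈ 0.0919 d⁻¹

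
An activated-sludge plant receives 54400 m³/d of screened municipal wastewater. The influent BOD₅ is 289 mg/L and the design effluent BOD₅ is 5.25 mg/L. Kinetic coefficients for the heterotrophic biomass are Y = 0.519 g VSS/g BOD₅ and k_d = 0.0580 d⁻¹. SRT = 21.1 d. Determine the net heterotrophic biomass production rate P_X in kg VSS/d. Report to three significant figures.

P_X ≈ 3600 kg VSS/d

The observed yield is Y_obs = Y/(1 + k_d·θ_c) = 0.519 / (1 + 0.0580 × 21.1) = 0.519 / 2.224 = 0.2334 g VSS per g BOD₅ removed.
Substrate removed = Q·(S₀ − S) = 54400 m³/d × (289 − 5.25) g/m³ = 1.54×10^7 g/d = 15436 kg/d.
So the net sludge growth is P_X = 0.2334 × 15436 = 3603 kg VSS/d.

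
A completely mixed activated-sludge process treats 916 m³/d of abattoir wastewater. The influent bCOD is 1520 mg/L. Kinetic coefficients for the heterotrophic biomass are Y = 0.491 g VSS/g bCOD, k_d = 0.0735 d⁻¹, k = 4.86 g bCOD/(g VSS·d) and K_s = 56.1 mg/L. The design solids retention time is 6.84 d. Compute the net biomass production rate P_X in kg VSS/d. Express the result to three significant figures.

For a completely mixed reactor with recycle the Lawrence–McCarty relation gives S = K_s·(1 + k_d·θ_c) / [θ_c·(Y·k − k_d) − 1] = 56.1 × (1 + 0.0735 × 6.84) / [6.84 × (0.491 × 4.86 − 0.0735) − 1] = 84.30 / 14.82 = 5.689 mg/L.
Observed yield with endogenous decay: Y_obs = Y / (1 + k_d·θ_c) = 0.491 / (1 + 0.0735 × 6.84) = 0.491 / 1.503 = 0.3267 g VSS/g bCOD.
Mass of bCOD removed per day: Q(S₀ − S) = 916 × 1514 g/m³ = 1387 kg/d.
Net biomass production P_X = Y_obs × Q·(S₀ − S) = 0.3267 × 1387 = 453.2 kg VSS/d.

P_X ≈ 453 kg VSS/d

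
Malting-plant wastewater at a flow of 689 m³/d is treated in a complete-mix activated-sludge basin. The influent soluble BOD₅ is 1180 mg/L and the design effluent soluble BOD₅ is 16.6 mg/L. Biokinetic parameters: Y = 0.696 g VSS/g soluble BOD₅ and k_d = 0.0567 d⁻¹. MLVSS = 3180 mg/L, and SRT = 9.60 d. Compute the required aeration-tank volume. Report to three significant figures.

V ≈ 1090 m³

From the SRT design equation V = Y Q (S₀−S) θ_c / [X (1 + k_d θ_c)] = 0.696 × 689 × (1180 − 16.6) × 9.60 / [3180 × (1 + 0.0567 × 9.60)] = 5.36×10^6 / 4911 = 1091 m³.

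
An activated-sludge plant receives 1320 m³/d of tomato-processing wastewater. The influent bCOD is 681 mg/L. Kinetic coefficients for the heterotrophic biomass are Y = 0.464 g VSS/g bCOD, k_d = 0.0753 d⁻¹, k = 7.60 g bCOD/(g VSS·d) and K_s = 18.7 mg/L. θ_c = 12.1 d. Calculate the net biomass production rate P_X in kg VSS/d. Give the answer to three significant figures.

P_X ≈ 218 kg VSS/d

From the Monod/SRT balance for a CMAS, S = K_s·(1+k_d θ_c)/[θ_c·(Y k − k_d) − 1] = 18.7 × (1 + 0.0753 × 12.1) / [12.1 × (0.464 × 7.60 − 0.0753) − 1] = 35.74 / 40.76 = 0.8768 mg/L.
The observed yield is Y_obs = Y/(1 + k_d·θ_c) = 0.464 / (1 + 0.0753 × 12.1) = 0.464 / 1.911 = 0.2428 g VSS per g bCOD removed.
ΔS = 681 − 0.877 = 680.1 mg/L, so the substrate removal rate is 1320 × 680.1/1000 = 897.8 kg bCOD/d.
So the net sludge growth is P_X = 0.2428 × 897.8 = 218.0 kg VSS/d.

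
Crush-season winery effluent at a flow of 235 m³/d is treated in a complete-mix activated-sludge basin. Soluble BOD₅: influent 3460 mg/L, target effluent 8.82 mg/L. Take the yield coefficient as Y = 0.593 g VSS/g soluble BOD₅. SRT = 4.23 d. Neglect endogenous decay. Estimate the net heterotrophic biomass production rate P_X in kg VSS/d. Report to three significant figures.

P_X ≈ 481 kg VSS/d

No decay correction is needed, so Y_obs = Y = 0.593.
Q·(S₀ − S) = 235 × (3460 − 8.82) × 10⁻³ = 811.0 kg/d removed.
Biomass produced: P_X = Y_obs·Q·ΔS = 0.5930 × 811.0 ≈ 480.9 kg VSS/d.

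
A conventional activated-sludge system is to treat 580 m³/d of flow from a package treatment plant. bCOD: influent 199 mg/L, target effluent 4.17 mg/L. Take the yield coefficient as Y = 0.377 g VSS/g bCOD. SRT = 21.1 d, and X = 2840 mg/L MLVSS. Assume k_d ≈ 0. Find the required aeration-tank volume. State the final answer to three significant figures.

V ≈ 317 m³

With k_d = 0 the design equation reduces to V = Y Q (S₀−S) θ_c / X = 0.377 × 580 × (199 − 4.17) × 21.1 / 2840 = 316.5 m³.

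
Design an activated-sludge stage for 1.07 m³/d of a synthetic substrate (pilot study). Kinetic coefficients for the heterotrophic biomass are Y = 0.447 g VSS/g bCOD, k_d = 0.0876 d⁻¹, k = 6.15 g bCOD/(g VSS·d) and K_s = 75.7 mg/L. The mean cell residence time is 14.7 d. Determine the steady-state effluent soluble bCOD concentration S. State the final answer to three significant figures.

S ≈ 4.54 mg/L

From the Monod/SRT balance for a CMAS, S = K_s·(1+k_d θ_c)/[θ_c·(Y k − k_d) − 1] = 75.7 × (1 + 0.0876 × 14.7) / [14.7 × (0.447 × 6.15 − 0.0876) − 1] = 173.2 / 38.12 = 4.543 mg/L.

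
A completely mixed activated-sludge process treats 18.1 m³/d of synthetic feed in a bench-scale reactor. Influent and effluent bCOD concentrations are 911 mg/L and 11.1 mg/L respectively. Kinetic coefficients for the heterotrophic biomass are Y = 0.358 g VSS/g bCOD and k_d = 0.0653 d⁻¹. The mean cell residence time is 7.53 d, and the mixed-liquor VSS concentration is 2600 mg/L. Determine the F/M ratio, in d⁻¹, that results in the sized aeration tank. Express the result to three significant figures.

Rearranging the biomass balance for a CMAS with decay, V = Y·Q·ΔS·θ_c / [X·(1+k_d θ_c)] = 0.358 × 18.1 × (911 − 11.1) × 7.53 / [2600 × (1 + 0.0653 × 7.53)] = 4.39×10^4 / 3878 = 11.32 m³.
F/M = applied load / biomass = Q·S₀/(V·X) = 18.1 × 911 / (11.32 × 2600) = 0.5602 d⁻¹.

F/M ≈ 0.560 d⁻¹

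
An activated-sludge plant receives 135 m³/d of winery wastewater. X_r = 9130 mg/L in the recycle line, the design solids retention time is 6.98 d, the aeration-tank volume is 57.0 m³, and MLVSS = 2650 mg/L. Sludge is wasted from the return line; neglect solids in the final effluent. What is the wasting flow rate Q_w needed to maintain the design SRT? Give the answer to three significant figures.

Q_w = (V·X)/(θ_c X_r) = 57.00 × 2650 / (6.98 × 9130) = 2.370 m³/d.

Q_w ≈ 2.37 m³/d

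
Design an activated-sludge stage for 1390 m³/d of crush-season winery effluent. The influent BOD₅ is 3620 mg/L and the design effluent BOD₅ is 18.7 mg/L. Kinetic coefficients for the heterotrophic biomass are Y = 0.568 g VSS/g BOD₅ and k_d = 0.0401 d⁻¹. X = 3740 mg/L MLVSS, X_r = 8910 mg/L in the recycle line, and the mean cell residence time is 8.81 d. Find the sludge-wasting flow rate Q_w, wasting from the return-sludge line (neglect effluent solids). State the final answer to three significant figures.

Q_w ≈ 236 m³/d

Rearranging the biomass balance for a CMAS with decay, V = Y·Q·ΔS·θ_c / [X·(1+k_d θ_c)] = 0.568 × 1390 × (3620 − 18.7) × 8.81 / [3740 × (1 + 0.0401 × 8.81)] = 2.5×10^7 / 5061 = 4949 m³.
Wasting from the return line (neglecting effluent solids): Q_w = V·X / (θ_c·X_r) = 4949 × 3740 / (8.81 × 8910) = 235.8 m³/d.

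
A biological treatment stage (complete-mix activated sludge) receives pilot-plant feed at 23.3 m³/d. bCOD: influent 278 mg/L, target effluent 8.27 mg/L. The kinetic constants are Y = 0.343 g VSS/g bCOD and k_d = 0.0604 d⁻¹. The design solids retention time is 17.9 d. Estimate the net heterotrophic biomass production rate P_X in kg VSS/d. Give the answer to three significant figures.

Observed yield with endogenous decay: Y_obs = Y / (1 + k_d·θ_c) = 0.343 / (1 + 0.0604 × 17.9) = 0.343 / 2.081 = 0.1648 g VSS/g bCOD.
Mass of bCOD removed per day: Q(S₀ − S) = 23.3 × 269.7 g/m³ = 6.285 kg/d.
So the net sludge growth is P_X = 0.1648 × 6.285 = 1.036 kg VSS/d.

P_X ≈ 1.04 kg VSS/d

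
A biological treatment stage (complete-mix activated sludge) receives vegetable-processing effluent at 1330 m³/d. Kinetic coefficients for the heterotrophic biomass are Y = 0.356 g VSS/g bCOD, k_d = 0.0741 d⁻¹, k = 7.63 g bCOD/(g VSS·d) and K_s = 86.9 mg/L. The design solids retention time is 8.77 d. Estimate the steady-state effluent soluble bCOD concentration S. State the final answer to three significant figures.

For a completely mixed reactor with recycle the Lawrence–McCarty relation gives S = K_s·(1 + k_d·θ_c) / [θ_c·(Y·k − k_d) − 1] = 86.9 × (1 + 0.0741 × 8.77) / [8.77 × (0.356 × 7.63 − 0.0741) − 1] = 143.4 / 22.17 = 6.466 mg/L.

S ≈ 6.47 mg/L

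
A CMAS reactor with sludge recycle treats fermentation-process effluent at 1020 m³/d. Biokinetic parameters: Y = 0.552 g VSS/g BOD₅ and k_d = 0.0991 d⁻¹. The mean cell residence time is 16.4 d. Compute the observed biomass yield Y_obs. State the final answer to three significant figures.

Y_obs ≈ 0.210 g VSS/g BOD₅

Correct the yield for decay: Y_obs = Y/(1 + k_d θ_c) = 0.552 / (1 + 0.0991 × 16.4) = 0.552 / 2.625 = 0.2103.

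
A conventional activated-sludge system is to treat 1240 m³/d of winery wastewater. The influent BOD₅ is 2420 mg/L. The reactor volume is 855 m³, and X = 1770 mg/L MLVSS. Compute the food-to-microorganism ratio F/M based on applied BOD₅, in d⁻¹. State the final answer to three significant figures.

F/M = Q·S₀ / (V·X) = 1240 × 2420 / (855.0 × 1770) = 1.983 g BOD₅·(g VSS·d)⁻¹.

F/M ≈ 1.98 d⁻¹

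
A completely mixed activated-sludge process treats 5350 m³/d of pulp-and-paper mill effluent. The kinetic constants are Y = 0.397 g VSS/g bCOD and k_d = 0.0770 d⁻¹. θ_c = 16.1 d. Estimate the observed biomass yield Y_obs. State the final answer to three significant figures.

Correct the yield for decay: Y_obs = Y/(1 + k_d θ_c) = 0.397 / (1 + 0.0770 × 16.1) = 0.397 / 2.240 = 0.1773.

Y_obs ≈ 0.177 g VSS/g bCOD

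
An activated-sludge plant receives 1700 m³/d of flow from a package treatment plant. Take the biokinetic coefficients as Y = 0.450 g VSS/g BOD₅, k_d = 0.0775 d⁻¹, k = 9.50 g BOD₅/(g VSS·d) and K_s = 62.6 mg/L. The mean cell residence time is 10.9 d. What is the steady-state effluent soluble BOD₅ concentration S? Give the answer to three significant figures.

S ≈ 2.58 mg/L

For a completely mixed reactor with recycle the Lawrence–McCarty relation gives S = K_s·(1 + k_d·θ_c) / [θ_c·(Y·k − k_d) − 1] = 62.6 × (1 + 0.0775 × 10.9) / [10.9 × (0.450 × 9.50 − 0.0775) − 1] = 115.5 / 44.75 = 2.580 mg/L.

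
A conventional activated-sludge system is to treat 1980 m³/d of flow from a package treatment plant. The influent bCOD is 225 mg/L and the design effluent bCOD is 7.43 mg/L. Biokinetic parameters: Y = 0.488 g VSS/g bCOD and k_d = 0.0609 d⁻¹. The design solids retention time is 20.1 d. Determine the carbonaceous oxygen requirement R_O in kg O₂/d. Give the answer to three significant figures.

The observed yield is Y_obs = Y/(1 + k_d·θ_c) = 0.488 / (1 + 0.0609 × 20.1) = 0.488 / 2.224 = 0.2194 g VSS per g bCOD removed.
Q·(S₀ − S) = 1980 × (225 − 7.43) × 10⁻³ = 430.8 kg/d removed.
P_X = Y_obs·Q·(S₀ − S) = 0.2194 × 430.8 = 94.52 kg VSS/d.
R_O = Q·(S₀ − S) − 1.42·P_X = 430.8 − 1.42 × 94.52 = 296.6 kg O₂/d.

R_O ≈ 297 kg O₂/d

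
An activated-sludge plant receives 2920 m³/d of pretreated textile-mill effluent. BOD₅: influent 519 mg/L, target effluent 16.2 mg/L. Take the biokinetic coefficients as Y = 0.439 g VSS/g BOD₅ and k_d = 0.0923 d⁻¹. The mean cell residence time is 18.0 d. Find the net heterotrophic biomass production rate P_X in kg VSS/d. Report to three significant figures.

P_X ≈ 242 kg VSS/d

The observed yield is Y_obs = Y/(1 + k_d·θ_c) = 0.439 / (1 + 0.0923 × 18.0) = 0.439 / 2.661 = 0.1650 g VSS per g BOD₅ removed.
Substrate removed = Q·(S₀ − S) = 2920 m³/d × (519 − 16.2) g/m³ = 1.47×10^6 g/d = 1468 kg/d.
Net biomass production P_X = Y_obs × Q·(S₀ − S) = 0.1650 × 1468 = 242.2 kg VSS/d.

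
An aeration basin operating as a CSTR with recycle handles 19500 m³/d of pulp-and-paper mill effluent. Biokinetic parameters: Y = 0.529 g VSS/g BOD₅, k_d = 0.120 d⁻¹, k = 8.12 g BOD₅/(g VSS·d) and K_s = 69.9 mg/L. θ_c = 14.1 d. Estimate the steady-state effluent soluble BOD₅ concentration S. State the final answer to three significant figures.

Effluent substrate depends only on kinetics and SRT: S = K_s(1 + k_d θ_c) / [θ_c(Yk − k_d) − 1] = 69.9 × (1 + 0.120 × 14.1) / [14.1 × (0.529 × 8.12 − 0.120) − 1] = 188.2 / 57.87 = 3.251 mg/L.

S ≈ 3.25 mg/L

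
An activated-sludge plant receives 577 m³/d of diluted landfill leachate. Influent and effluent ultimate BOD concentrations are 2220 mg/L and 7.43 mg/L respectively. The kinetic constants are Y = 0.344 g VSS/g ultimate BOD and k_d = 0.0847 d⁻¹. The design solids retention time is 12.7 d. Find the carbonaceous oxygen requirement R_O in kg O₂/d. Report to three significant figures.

Y_obs = Y / (1 + k_d θ_c) = 0.344 / (1 + 0.0847 × 12.7) = 0.344 / 2.076 = 0.1657.
Substrate removed = Q·(S₀ − S) = 577 m³/d × (2220 − 7.43) g/m³ = 1.28×10^6 g/d = 1277 kg/d.
Net sludge production P_X = 0.1657 × 1277 = 211.6 kg VSS/d.
Carbonaceous O₂ demand = substrate oxidised − cell-mass equivalent = 1277 − 1.42 × 211.6 = 976.2 kg O₂/d.

R_O ≈ 976 kg O₂/d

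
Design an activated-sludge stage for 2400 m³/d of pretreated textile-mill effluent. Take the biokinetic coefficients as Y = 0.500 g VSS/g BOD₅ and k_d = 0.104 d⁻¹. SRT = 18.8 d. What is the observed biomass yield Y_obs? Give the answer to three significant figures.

Y_obs ≈ 0.169 g VSS/g BOD₅

Y_obs = Y / (1 + k_d θ_c) = 0.500 / (1 + 0.104 × 18.8) = 0.500 / 2.955 = 0.1692.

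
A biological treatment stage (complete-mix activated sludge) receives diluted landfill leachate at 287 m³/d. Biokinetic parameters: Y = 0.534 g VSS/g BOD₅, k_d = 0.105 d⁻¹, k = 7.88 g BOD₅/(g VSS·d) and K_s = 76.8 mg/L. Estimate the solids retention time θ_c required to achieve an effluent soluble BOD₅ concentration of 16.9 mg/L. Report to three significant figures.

Specific growth rate at S = 16.9 mg/L: μ = YkS/(K_s+S) = 0.534·7.88·16.9/(76.8+16.9) = 0.7590 d⁻¹.
θ_c = 1/(μ − k_d) = 1/(0.7590 − 0.105) = 1/0.6540 = 1.529 d.

θ_c ≈ 1.53 d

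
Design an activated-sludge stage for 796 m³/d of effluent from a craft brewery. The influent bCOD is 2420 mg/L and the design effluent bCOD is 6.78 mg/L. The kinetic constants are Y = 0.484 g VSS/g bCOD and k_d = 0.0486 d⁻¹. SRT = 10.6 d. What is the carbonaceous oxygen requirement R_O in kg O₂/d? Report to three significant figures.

R_O ≈ 1050 kg O₂/d

The observed yield is Y_obs = Y/(1 + k_d·θ_c) = 0.484 / (1 + 0.0486 × 10.6) = 0.484 / 1.515 = 0.3194 g VSS per g bCOD removed.
Mass of bCOD removed per day: Q(S₀ − S) = 796 × 2413 g/m³ = 1921 kg/d.
P_X = Y_obs·Q·(S₀ − S) = 0.3194 × 1921 = 613.6 kg VSS/d.
Carbonaceous O₂ demand = substrate oxidised − cell-mass equivalent = 1921 − 1.42 × 613.6 = 1050 kg O₂/d.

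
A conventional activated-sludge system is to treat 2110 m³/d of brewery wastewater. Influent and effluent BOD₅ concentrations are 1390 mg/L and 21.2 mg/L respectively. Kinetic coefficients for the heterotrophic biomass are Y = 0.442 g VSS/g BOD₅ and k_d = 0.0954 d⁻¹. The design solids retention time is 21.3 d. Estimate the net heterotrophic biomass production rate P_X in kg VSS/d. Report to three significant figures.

P_X ≈ 421 kg VSS/d

Observed yield with endogenous decay: Y_obs = Y / (1 + k_d·θ_c) = 0.442 / (1 + 0.0954 × 21.3) = 0.442 / 3.032 = 0.1458 g VSS/g BOD₅.
Mass of BOD₅ removed per day: Q(S₀ − S) = 2110 × 1369 g/m³ = 2888 kg/d.
P_X = Y_obs · Q(S₀ − S) = 0.1458 × 2888 = 421.0 kg VSS/d.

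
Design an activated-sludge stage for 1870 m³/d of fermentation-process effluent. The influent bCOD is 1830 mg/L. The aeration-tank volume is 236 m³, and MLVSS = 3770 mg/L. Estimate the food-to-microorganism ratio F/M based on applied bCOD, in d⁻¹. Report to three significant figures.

F/M ≈ 3.85 d⁻¹

F/M = applied load / biomass = Q·S₀/(V·X) = 1870 × 1830 / (236.0 × 3770) = 3.846 d⁻¹.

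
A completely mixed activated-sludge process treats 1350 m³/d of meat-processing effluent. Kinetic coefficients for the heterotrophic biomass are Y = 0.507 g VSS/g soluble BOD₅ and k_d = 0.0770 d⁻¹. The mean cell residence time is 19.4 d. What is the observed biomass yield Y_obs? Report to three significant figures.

Y_obs ≈ 0.203 g VSS/g soluble BOD₅

Observed yield with endogenous decay: Y_obs = Y / (1 + k_d·θ_c) = 0.507 / (1 + 0.0770 × 19.4) = 0.507 / 2.494 = 0.2033 g VSS/g soluble BOD₅.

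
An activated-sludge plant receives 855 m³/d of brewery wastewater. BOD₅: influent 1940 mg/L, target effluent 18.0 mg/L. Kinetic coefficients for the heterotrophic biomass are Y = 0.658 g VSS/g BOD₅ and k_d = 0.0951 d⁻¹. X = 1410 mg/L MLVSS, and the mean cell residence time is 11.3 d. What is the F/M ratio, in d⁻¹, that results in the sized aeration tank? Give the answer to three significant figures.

F/M ≈ 0.282 d⁻¹

Steady-state biomass mass balance: V·X·(1 + k_d·θ_c) = Y·Q·(S₀ − S)·θ_c, so V = 0.658 × 855 × (1940 − 18.0) × 11.3 / [1410 × (1 + 0.0951 × 11.3)] = 1.22×10^7 / 2925 = 4177 m³.
F/M = applied load / biomass = Q·S₀/(V·X) = 855 × 1940 / (4177 × 1410) = 0.2816 d⁻¹.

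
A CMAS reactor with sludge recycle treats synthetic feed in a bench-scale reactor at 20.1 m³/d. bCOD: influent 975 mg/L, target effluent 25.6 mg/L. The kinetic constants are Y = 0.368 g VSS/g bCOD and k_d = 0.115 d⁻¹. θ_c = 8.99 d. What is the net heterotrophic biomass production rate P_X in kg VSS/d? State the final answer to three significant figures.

Correct the yield for decay: Y_obs = Y/(1 + k_d θ_c) = 0.368 / (1 + 0.115 × 8.99) = 0.368 / 2.034 = 0.1809.
Substrate removed = Q·(S₀ − S) = 20.1 m³/d × (975 − 25.6) g/m³ = 1.91×10^4 g/d = 19.08 kg/d.
Biomass produced: P_X = Y_obs·Q·ΔS = 0.1809 × 19.08 ≈ 3.453 kg VSS/d.

P_X ≈ 3.45 kg VSS/d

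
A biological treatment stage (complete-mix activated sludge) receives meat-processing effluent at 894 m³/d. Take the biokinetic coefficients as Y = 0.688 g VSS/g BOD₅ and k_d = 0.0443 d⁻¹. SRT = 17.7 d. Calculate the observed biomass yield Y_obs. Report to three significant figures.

The observed yield is Y_obs = Y/(1 + k_d·θ_c) = 0.688 / (1 + 0.0443 × 17.7) = 0.688 / 1.784 = 0.3856 g VSS per g BOD₅ removed.

Y_obs ≈ 0.386 g VSS/g BOD₅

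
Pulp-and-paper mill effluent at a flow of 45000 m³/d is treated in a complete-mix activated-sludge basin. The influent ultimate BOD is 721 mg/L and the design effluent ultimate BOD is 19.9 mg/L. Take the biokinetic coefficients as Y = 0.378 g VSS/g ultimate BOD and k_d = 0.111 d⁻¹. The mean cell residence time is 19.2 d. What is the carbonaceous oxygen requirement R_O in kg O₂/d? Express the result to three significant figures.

Correct the yield for decay: Y_obs = Y/(1 + k_d θ_c) = 0.378 / (1 + 0.111 × 19.2) = 0.378 / 3.131 = 0.1207.
ΔS = 721 − 19.9 = 701.1 mg/L, so the substrate removal rate is 45000 × 701.1/1000 = 31550 kg ultimate BOD/d.
Net sludge production P_X = 0.1207 × 31550 = 3809 kg VSS/d.
R_O = Q·(S₀ − S) − 1.42·P_X = 31550 − 1.42 × 3809 = 26141 kg O₂/d.

R_O ≈ 26100 kg O₂/d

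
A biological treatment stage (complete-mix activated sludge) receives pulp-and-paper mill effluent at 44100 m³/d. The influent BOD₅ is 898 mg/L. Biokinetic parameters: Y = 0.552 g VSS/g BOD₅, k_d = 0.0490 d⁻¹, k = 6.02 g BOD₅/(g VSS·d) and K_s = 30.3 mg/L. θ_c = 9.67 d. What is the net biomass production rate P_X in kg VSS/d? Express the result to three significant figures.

For a completely mixed reactor with recycle the Lawrence–McCarty relation gives S = K_s·(1 + k_d·θ_c) / [θ_c·(Y·k − k_d) − 1] = 30.3 × (1 + 0.0490 × 9.67) / [9.67 × (0.552 × 6.02 − 0.0490) − 1] = 44.66 / 30.66 = 1.457 mg/L.
Correct the yield for decay: Y_obs = Y/(1 + k_d θ_c) = 0.552 / (1 + 0.0490 × 9.67) = 0.552 / 1.474 = 0.3745.
ΔS = 898 − 1.46 = 896.5 mg/L, so the substrate removal rate is 44100 × 896.5/1000 = 39537 kg BOD₅/d.
P_X = Y_obs · Q(S₀ − S) = 0.3745 × 39537 = 14808 kg VSS/d.

P_X ≈ 14800 kg VSS/d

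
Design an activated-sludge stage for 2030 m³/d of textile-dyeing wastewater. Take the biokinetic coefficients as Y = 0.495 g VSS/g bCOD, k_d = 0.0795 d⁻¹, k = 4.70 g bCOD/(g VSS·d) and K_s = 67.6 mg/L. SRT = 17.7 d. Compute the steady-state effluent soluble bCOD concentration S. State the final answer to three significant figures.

S ≈ 4.20 mg/L

From the Monod/SRT balance for a CMAS, S = K_s·(1+k_d θ_c)/[θ_c·(Y k − k_d) − 1] = 67.6 × (1 + 0.0795 × 17.7) / [17.7 × (0.495 × 4.70 − 0.0795) − 1] = 162.7 / 38.77 = 4.197 mg/L.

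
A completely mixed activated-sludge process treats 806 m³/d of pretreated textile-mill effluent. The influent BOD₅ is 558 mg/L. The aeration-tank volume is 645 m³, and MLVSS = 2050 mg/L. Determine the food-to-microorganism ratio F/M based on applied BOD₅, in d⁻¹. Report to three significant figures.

F/M ≈ 0.340 d⁻¹

Food-to-microorganism ratio F/M = Q S₀ / (V X) = 806 × 558 / (645.0 × 2050) = 0.3401 d⁻¹.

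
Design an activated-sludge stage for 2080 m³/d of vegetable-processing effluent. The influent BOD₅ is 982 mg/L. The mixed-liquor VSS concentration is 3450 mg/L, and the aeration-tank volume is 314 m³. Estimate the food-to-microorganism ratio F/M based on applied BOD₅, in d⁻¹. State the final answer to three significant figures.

F/M ≈ 1.89 d⁻¹

Food-to-microorganism ratio F/M = Q S₀ / (V X) = 2080 × 982 / (314.0 × 3450) = 1.885 d⁻¹.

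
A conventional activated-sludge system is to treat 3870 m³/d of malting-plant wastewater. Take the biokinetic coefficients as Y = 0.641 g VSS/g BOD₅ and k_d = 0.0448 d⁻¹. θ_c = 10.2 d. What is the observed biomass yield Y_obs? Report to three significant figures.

Y_obs = Y / (1 + k_d θ_c) = 0.641 / (1 + 0.0448 × 10.2) = 0.641 / 1.457 = 0.4400.

Y_obs ≈ 0.440 g VSS/g BOD₅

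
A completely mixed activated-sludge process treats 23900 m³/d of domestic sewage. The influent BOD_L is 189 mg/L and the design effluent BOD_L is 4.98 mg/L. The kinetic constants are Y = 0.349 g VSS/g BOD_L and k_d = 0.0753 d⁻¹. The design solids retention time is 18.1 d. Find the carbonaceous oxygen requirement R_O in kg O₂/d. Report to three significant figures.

The observed yield is Y_obs = Y/(1 + k_d·θ_c) = 0.349 / (1 + 0.0753 × 18.1) = 0.349 / 2.363 = 0.1477 g VSS per g BOD_L removed.
Mass of BOD_L removed per day: Q(S₀ − S) = 23900 × 184.0 g/m³ = 4398 kg/d.
Biomass synthesised: P_X = Y_obs × 4398 = 649.6 kg VSS/d.
R_O = Q·ΔS − 1.42 P_X = 4398 − 922.4 = 3476 kg O₂/d.

R_O ≈ 3480 kg O₂/d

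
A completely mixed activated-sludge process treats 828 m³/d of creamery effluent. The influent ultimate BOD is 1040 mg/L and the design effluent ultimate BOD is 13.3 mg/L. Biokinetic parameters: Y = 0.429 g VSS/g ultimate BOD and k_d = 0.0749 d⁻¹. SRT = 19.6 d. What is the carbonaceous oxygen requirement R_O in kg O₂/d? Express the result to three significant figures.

R_O ≈ 640 kg O₂/d

Correct the yield for decay: Y_obs = Y/(1 + k_d θ_c) = 0.429 / (1 + 0.0749 × 19.6) = 0.429 / 2.468 = 0.1738.
Substrate removed = Q·(S₀ − S) = 828 m³/d × (1040 − 13.3) g/m³ = 8.5×10^5 g/d = 850.1 kg/d.
Biomass synthesised: P_X = Y_obs × 850.1 = 147.8 kg VSS/d.
R_O = Q·ΔS − 1.42 P_X = 850.1 − 209.8 = 640.3 kg O₂/d.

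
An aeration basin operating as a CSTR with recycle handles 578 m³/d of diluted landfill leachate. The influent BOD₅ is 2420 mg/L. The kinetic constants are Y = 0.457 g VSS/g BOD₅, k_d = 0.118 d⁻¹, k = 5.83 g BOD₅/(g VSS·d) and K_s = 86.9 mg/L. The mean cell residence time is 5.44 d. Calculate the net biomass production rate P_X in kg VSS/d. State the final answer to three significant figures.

Effluent substrate depends only on kinetics and SRT: S = K_s(1 + k_d θ_c) / [θ_c(Yk − k_d) − 1] = 86.9 × (1 + 0.118 × 5.44) / [5.44 × (0.457 × 5.83 − 0.118) − 1] = 142.7 / 12.85 = 11.10 mg/L.
Correct the yield for decay: Y_obs = Y/(1 + k_d θ_c) = 0.457 / (1 + 0.118 × 5.44) = 0.457 / 1.642 = 0.2783.
Mass of BOD₅ removed per day: Q(S₀ − S) = 578 × 2409 g/m³ = 1392 kg/d.
P_X = Y_obs · Q(S₀ − S) = 0.2783 × 1392 = 387.5 kg VSS/d.

P_X ≈ 388 kg VSS/d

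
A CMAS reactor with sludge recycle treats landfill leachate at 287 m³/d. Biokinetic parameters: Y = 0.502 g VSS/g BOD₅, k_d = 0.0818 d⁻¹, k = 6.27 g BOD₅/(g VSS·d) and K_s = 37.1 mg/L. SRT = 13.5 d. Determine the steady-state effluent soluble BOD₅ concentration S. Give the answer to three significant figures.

S ≈ 1.93 mg/L

For a completely mixed reactor with recycle the Lawrence–McCarty relation gives S = K_s·(1 + k_d·θ_c) / [θ_c·(Y·k − k_d) − 1] = 37.1 × (1 + 0.0818 × 13.5) / [13.5 × (0.502 × 6.27 − 0.0818) − 1] = 78.07 / 40.39 = 1.933 mg/L.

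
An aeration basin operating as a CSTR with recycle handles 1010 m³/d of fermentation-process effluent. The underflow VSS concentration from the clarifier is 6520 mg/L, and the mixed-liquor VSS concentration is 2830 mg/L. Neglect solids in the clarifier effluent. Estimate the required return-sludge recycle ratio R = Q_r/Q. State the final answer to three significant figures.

R = Q_r/Q = X/(X_r − X) = 2830 / (6520 − 2830) = 0.7669.

R ≈ 0.767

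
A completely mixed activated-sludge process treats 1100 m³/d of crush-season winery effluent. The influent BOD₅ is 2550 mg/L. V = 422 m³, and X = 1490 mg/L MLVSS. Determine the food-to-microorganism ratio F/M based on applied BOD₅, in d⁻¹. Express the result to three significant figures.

Food-to-microorganism ratio F/M = Q S₀ / (V X) = 1100 × 2550 / (422.0 × 1490) = 4.461 d⁻¹.

F/M ≈ 4.46 d⁻¹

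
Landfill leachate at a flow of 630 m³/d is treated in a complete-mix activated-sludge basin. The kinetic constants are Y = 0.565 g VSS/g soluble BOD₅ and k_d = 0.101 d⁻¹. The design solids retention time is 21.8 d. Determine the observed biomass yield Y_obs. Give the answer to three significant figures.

Y_obs ≈ 0.176 g VSS/g soluble BOD₅

Y_obs = Y / (1 + k_d θ_c) = 0.565 / (1 + 0.101 × 21.8) = 0.565 / 3.202 = 0.1765.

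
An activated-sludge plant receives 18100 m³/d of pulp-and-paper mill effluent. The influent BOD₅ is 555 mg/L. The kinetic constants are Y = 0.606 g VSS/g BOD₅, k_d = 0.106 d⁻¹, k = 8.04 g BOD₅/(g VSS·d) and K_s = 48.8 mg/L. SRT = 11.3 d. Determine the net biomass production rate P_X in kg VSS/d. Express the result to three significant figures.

For a completely mixed reactor with recycle the Lawrence–McCarty relation gives S = K_s·(1 + k_d·θ_c) / [θ_c·(Y·k − k_d) − 1] = 48.8 × (1 + 0.106 × 11.3) / [11.3 × (0.606 × 8.04 − 0.106) − 1] = 107.3 / 52.86 = 2.029 mg/L.
The observed yield is Y_obs = Y/(1 + k_d·θ_c) = 0.606 / (1 + 0.106 × 11.3) = 0.606 / 2.198 = 0.2757 g VSS per g BOD₅ removed.
Mass of BOD₅ removed per day: Q(S₀ − S) = 18100 × 553.0 g/m³ = 10009 kg/d.
Biomass produced: P_X = Y_obs·Q·ΔS = 0.2757 × 10009 ≈ 2760 kg VSS/d.

P_X ≈ 2760 kg VSS/d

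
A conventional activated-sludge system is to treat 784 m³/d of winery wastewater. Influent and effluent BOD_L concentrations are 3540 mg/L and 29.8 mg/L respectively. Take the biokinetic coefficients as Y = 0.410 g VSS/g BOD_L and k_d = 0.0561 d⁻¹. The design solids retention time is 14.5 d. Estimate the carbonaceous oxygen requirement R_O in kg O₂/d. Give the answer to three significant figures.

Correct the yield for decay: Y_obs = Y/(1 + k_d θ_c) = 0.410 / (1 + 0.0561 × 14.5) = 0.410 / 1.813 = 0.2261.
Substrate removed = Q·(S₀ − S) = 784 m³/d × (3540 − 29.8) g/m³ = 2.75×10^6 g/d = 2752 kg/d.
Net sludge production P_X = 0.2261 × 2752 = 622.2 kg VSS/d.
R_O = Q·(S₀ − S) − 1.42·P_X = 2752 − 1.42 × 622.2 = 1868 kg O₂/d.

R_O ≈ 1870 kg O₂/d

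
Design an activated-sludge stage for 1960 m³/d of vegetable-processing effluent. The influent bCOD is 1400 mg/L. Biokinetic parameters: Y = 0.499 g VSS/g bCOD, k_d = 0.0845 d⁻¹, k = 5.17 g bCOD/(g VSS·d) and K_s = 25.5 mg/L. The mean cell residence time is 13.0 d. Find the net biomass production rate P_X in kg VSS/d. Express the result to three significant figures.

Effluent substrate depends only on kinetics and SRT: S = K_s(1 + k_d θ_c) / [θ_c(Yk − k_d) − 1] = 25.5 × (1 + 0.0845 × 13.0) / [13.0 × (0.499 × 5.17 − 0.0845) − 1] = 53.51 / 31.44 = 1.702 mg/L.
Observed yield with endogenous decay: Y_obs = Y / (1 + k_d·θ_c) = 0.499 / (1 + 0.0845 × 13.0) = 0.499 / 2.099 = 0.2378 g VSS/g bCOD.
ΔS = 1400 − 1.70 = 1398 mg/L, so the substrate removal rate is 1960 × 1398/1000 = 2741 kg bCOD/d.
So the net sludge growth is P_X = 0.2378 × 2741 = 651.7 kg VSS/d.

P_X ≈ 652 kg VSS/d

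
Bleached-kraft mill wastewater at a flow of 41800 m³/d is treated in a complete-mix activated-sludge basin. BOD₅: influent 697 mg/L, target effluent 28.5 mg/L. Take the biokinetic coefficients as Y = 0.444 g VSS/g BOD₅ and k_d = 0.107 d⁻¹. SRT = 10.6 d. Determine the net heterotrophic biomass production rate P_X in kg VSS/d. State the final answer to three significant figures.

P_X ≈ 5810 kg VSS/d

Y_obs = Y / (1 + k_d θ_c) = 0.444 / (1 + 0.107 × 10.6) = 0.444 / 2.134 = 0.2080.
Mass of BOD₅ removed per day: Q(S₀ − S) = 41800 × 668.5 g/m³ = 27943 kg/d.
Net biomass production P_X = Y_obs × Q·(S₀ − S) = 0.2080 × 27943 = 5813 kg VSS/d.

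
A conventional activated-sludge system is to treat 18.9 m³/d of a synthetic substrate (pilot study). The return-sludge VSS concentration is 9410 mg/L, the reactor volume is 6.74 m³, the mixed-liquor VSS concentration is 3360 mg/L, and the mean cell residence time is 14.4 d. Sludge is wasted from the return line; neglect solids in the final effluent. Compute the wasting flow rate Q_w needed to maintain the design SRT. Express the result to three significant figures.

Q_w = (V·X)/(θ_c X_r) = 6.740 × 3360 / (14.4 × 9410) = 0.1671 m³/d.

Q_w ≈ 0.167 m³/d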